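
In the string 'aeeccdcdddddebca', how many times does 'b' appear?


Scanning 'aeeccdcdddddebca' for 'b':
  Position 13: 'b' -> MATCH (count: 1)
Total occurrences of 'b': 1

1


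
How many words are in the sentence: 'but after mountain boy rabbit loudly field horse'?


Counting words by splitting on spaces:
  Word 1: 'but'
  Word 2: 'after'
  Word 3: 'mountain'
  Word 4: 'boy'
  Word 5: 'rabbit'
  Word 6: 'loudly'
  Word 7: 'field'
  Word 8: 'horse'
Total words: 8

8


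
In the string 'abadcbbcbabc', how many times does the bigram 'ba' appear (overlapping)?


Scanning 'abadcbbcbabc' for bigram 'ba':
  Position 0: 'ab' -> no
  Position 1: 'ba' -> MATCH
  Position 2: 'ad' -> no
  Position 3: 'dc' -> no
  Position 4: 'cb' -> no
  Position 5: 'bb' -> no
  Position 6: 'bc' -> no
  Position 7: 'cb' -> no
  Position 8: 'ba' -> MATCH
  Position 9: 'ab' -> no
  Position 10: 'bc' -> no
Total matches: 2

2


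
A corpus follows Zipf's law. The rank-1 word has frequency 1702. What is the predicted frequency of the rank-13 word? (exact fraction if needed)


Zipf's law: freq(rank) = f1 / rank
f1 = 1702, rank = 13
freq = 1702 / 13
GCD(1702, 13) = 1
Simplified: 1702/13

1702/13


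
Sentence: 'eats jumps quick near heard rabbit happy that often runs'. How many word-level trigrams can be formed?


Word trigrams from [10] words:
  Trigram 1: (eats jumps quick)
  Trigram 2: (jumps quick near)
  Trigram 3: (quick near heard)
  Trigram 4: (near heard rabbit)
  Trigram 5: (heard rabbit happy)
  Trigram 6: (rabbit happy that)
  Trigram 7: (happy that often)
  Trigram 8: (that often runs)
Total word trigrams: 10 - 2 = 8

8


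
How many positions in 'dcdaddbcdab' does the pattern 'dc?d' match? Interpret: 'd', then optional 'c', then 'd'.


Pattern: dc?d means 'd', then optional 'c', then 'd'.
Scanning 'dcdaddbcdab' position-by-position:
  Pos 0: window 'dcd' -> MATCH
  Pos 1: window 'cda' -> no
  Pos 2: window 'dad' -> no
  Pos 3: window 'add' -> no
  Pos 4: window 'ddb' -> MATCH
  Pos 5: window 'dbc' -> no
  Pos 6: window 'bcd' -> no
  Pos 7: window 'cda' -> no
  Pos 8: window 'dab' -> no
  Pos 9: window 'ab' -> no
  Pos 10: window 'b' -> no
Total matches: 2

2


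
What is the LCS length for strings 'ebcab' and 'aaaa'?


DP table for LCS of 'ebcab' and 'aaaa':
       a  a  a  a
    0  0  0  0  0
  e 0  0  0  0  0
  b 0  0  0  0  0
  c 0  0  0  0  0
  a 0  1  1  1  1
  b 0  1  1  1  1
LCS: 'a'
LCS length = 1

1


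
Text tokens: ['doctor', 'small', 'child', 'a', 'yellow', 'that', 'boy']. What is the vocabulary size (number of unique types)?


Listing all tokens and tracking unique types:
  Token 1: 'doctor' -> NEW (unique so far: 1)
  Token 2: 'small' -> NEW (unique so far: 2)
  Token 3: 'child' -> NEW (unique so far: 3)
  Token 4: 'a' -> NEW (unique so far: 4)
  Token 5: 'yellow' -> NEW (unique so far: 5)
  Token 6: 'that' -> NEW (unique so far: 6)
  Token 7: 'boy' -> NEW (unique so far: 7)
Unique types: ('a', 'boy', 'child', 'doctor', 'small', 'that', 'yellow')
Vocabulary size: 7

7


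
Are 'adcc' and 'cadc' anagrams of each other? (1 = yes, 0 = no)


Sort characters of 'adcc': 'accd'
Sort characters of 'cadc': 'accd'
Sorted forms match -> they ARE anagrams
Result: 1

1


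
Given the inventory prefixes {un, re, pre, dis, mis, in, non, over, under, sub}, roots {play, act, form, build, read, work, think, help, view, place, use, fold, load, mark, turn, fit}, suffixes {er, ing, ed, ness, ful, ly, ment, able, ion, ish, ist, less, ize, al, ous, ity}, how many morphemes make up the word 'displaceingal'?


Segmenting 'displaceingal' against the inventory:
  'dis' -> prefix (morpheme 1)
  'place' -> root (morpheme 2)
  'ing' -> suffix (morpheme 3)
  'al' -> suffix (morpheme 4)
Total morphemes: 4

4


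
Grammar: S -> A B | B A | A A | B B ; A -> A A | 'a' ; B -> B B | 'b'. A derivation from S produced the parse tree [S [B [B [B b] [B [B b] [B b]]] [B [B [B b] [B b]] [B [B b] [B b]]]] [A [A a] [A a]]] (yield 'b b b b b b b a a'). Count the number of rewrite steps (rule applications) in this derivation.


Every bracketed nonterminal node [X ...] in the tree is produced by exactly one rule application.
Reading the tree off as a leftmost derivation:
  Step 1: S  =>  B A   (applied S -> B A)
  Step 2: B A  =>  B B A   (applied B -> B B)
  Step 3: B B A  =>  B B B A   (applied B -> B B)
  Step 4: B B B A  =>  b B B A   (applied B -> b)
  Step 5: b B B A  =>  b B B B A   (applied B -> B B)
  Step 6: b B B B A  =>  b b B B A   (applied B -> b)
  Step 7: b b B B A  =>  b b b B A   (applied B -> b)
  Step 8: b b b B A  =>  b b b B B A   (applied B -> B B)
  Step 9: b b b B B A  =>  b b b B B B A   (applied B -> B B)
  Step 10: b b b B B B A  =>  b b b b B B A   (applied B -> b)
  Step 11: b b b b B B A  =>  b b b b b B A   (applied B -> b)
  Step 12: b b b b b B A  =>  b b b b b B B A   (applied B -> B B)
  Step 13: b b b b b B B A  =>  b b b b b b B A   (applied B -> b)
  Step 14: b b b b b b B A  =>  b b b b b b b A   (applied B -> b)
  Step 15: b b b b b b b A  =>  b b b b b b b A A   (applied A -> A A)
  Step 16: b b b b b b b A A  =>  b b b b b b b a A   (applied A -> a)
  Step 17: b b b b b b b a A  =>  b b b b b b b a a   (applied A -> a)
Final yield: b b b b b b b a a
Total rewrite steps: 17

17


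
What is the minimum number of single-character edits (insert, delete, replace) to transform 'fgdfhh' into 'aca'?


Building DP table for s1='fgdfhh' (len 6) and s2='aca' (len 3):
       a  c  a
    0  1  2  3
  f 1  1  2  3
  g 2  2  2  3
  d 3  3  3  3
  f 4  4  4  4
  h 5  5  5  5
  h 6  6  6  6
Edit distance = dp[6][3] = 6

6


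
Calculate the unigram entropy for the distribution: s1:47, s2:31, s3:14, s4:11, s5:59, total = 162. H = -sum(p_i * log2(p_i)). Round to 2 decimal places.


Computing entropy H = -sum(p_i * log2(p_i)):
  s1: p = 47/162 = 0.2901, -p*log2(p) = 0.5179
  s2: p = 31/162 = 0.1914, -p*log2(p) = 0.4565
  s3: p = 14/162 = 0.0864, -p*log2(p) = 0.3053
  s4: p = 11/162 = 0.0679, -p*log2(p) = 0.2635
  s5: p = 59/162 = 0.3642, -p*log2(p) = 0.5307
H = sum of terms = 2.0739
Rounded to 2 decimals: 2.07

2.07


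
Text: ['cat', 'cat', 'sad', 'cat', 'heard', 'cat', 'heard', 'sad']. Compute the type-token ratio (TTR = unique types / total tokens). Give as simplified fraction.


Tokens: 8
Unique types: ('cat', 'heard', 'sad') = 3
TTR = 3/8
Already in lowest terms.

3/8


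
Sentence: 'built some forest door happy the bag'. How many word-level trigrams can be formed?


Word trigrams from [7] words:
  Trigram 1: (built some forest)
  Trigram 2: (some forest door)
  Trigram 3: (forest door happy)
  Trigram 4: (door happy the)
  Trigram 5: (happy the bag)
Total word trigrams: 7 - 2 = 5

5


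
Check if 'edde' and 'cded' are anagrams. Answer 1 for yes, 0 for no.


Sort characters of 'edde': 'ddee'
Sort characters of 'cded': 'cdde'
Sorted forms differ -> they are NOT anagrams
Result: 0

0


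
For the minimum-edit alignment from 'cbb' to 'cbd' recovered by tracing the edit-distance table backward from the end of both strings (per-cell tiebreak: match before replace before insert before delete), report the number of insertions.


Edit distance = 1. Backtracking from cell (3, 3) with preference match > replace > insert > delete,
then listing the resulting alignment 'cbb' -> 'cbd' left to right:
  Step 1: keep 'c'
  Step 2: keep 'b'
  Step 3: replace b->d
Total insertions: 0

0


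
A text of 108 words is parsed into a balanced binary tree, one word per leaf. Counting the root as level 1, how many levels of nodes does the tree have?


In a balanced binary tree with n leaves the deepest leaf is ceil(log2(n)) edges below the root,
so counting node levels inclusive of root and leaves gives ceil(log2(n)) + 1 levels.
log2(108) = 6.7549
ceil(6.7549) = 7
levels = 7 + 1 = 8

8


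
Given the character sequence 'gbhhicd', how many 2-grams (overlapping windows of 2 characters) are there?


String 'gbhhicd' has length L = 7.
Number of overlapping n-grams = L - n + 1
Substituting: 7 - 2 + 1 = 6

6


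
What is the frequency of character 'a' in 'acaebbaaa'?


Scanning 'acaebbaaa' for 'a':
  Position 0: 'a' -> MATCH (count: 1)
  Position 2: 'a' -> MATCH (count: 2)
  Position 6: 'a' -> MATCH (count: 3)
  Position 7: 'a' -> MATCH (count: 4)
  Position 8: 'a' -> MATCH (count: 5)
Total occurrences of 'a': 5

5


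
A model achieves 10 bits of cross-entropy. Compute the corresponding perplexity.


Perplexity formula: PP = 2^H
H = 10
PP = 2^10
PP = 2^10 = 1024

1024


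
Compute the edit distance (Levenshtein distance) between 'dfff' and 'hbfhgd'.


Building DP table for s1='dfff' (len 4) and s2='hbfhgd' (len 6):
       h  b  f  h  g  d
    0  1  2  3  4  5  6
  d 1  1  2  3  4  5  5
  f 2  2  2  2  3  4  5
  f 3  3  3  2  3  4  5
  f 4  4  4  3  3  4  5
Edit distance = dp[4][6] = 5

5


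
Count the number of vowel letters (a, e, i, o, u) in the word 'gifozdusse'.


Scanning each character of 'gifozdusse':
  Position 1: 'g' -> consonant (running count: 0)
  Position 2: 'i' -> vowel (running count: 1)
  Position 3: 'f' -> consonant (running count: 1)
  Position 4: 'o' -> vowel (running count: 2)
  Position 5: 'z' -> consonant (running count: 2)
  Position 6: 'd' -> consonant (running count: 2)
  Position 7: 'u' -> vowel (running count: 3)
  Position 8: 's' -> consonant (running count: 3)
  Position 9: 's' -> consonant (running count: 3)
  Position 10: 'e' -> vowel (running count: 4)
Total vowels: 4

4


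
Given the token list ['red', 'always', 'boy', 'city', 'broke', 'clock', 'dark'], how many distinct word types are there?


Listing all tokens and tracking unique types:
  Token 1: 'red' -> NEW (unique so far: 1)
  Token 2: 'always' -> NEW (unique so far: 2)
  Token 3: 'boy' -> NEW (unique so far: 3)
  Token 4: 'city' -> NEW (unique so far: 4)
  Token 5: 'broke' -> NEW (unique so far: 5)
  Token 6: 'clock' -> NEW (unique so far: 6)
  Token 7: 'dark' -> NEW (unique so far: 7)
Unique types: ('always', 'boy', 'broke', 'city', 'clock', 'dark', 'red')
Vocabulary size: 7

7


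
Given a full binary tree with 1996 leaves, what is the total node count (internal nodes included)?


Leaf nodes (terminals): 1996
Internal nodes = n - 1 = 1996 - 1 = 1995
Total = leaves + internal = 1996 + 1995 = 3991

3991


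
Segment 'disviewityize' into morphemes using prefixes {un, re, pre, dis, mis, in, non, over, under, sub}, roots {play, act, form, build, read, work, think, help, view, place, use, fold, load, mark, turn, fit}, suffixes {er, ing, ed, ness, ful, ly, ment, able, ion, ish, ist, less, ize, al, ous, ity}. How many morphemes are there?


Segmenting 'disviewityize' against the inventory:
  'dis' -> prefix (morpheme 1)
  'view' -> root (morpheme 2)
  'ity' -> suffix (morpheme 3)
  'ize' -> suffix (morpheme 4)
Total morphemes: 4

4


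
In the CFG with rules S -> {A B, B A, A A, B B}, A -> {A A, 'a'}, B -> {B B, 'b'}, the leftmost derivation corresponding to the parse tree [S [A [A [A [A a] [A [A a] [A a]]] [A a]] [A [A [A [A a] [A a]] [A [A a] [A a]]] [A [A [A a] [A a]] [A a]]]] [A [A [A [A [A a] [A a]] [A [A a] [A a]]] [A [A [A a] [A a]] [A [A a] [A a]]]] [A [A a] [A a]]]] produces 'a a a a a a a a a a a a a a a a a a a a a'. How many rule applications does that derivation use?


Every bracketed nonterminal node [X ...] in the tree is produced by exactly one rule application.
Reading the tree off as a leftmost derivation:
  Step 1: S  =>  A A   (applied S -> A A)
  Step 2: A A  =>  A A A   (applied A -> A A)
  Step 3: A A A  =>  A A A A   (applied A -> A A)
  Step 4: A A A A  =>  A A A A A   (applied A -> A A)
  Step 5: A A A A A  =>  a A A A A   (applied A -> a)
  Step 6: a A A A A  =>  a A A A A A   (applied A -> A A)
  Step 7: a A A A A A  =>  a a A A A A   (applied A -> a)
  Step 8: a a A A A A  =>  a a a A A A   (applied A -> a)
  Step 9: a a a A A A  =>  a a a a A A   (applied A -> a)
  Step 10: a a a a A A  =>  a a a a A A A   (applied A -> A A)
  Step 11: a a a a A A A  =>  a a a a A A A A   (applied A -> A A)
  Step 12: a a a a A A A A  =>  a a a a A A A A A   (applied A -> A A)
  Step 13: a a a a A A A A A  =>  a a a a a A A A A   (applied A -> a)
  Step 14: a a a a a A A A A  =>  a a a a a a A A A   (applied A -> a)
  Step 15: a a a a a a A A A  =>  a a a a a a A A A A   (applied A -> A A)
  Step 16: a a a a a a A A A A  =>  a a a a a a a A A A   (applied A -> a)
  Step 17: a a a a a a a A A A  =>  a a a a a a a a A A   (applied A -> a)
  Step 18: a a a a a a a a A A  =>  a a a a a a a a A A A   (applied A -> A A)
  Step 19: a a a a a a a a A A A  =>  a a a a a a a a A A A A   (applied A -> A A)
  Step 20: a a a a a a a a A A A A  =>  a a a a a a a a a A A A   (applied A -> a)
  Step 21: a a a a a a a a a A A A  =>  a a a a a a a a a a A A   (applied A -> a)
  Step 22: a a a a a a a a a a A A  =>  a a a a a a a a a a a A   (applied A -> a)
  Step 23: a a a a a a a a a a a A  =>  a a a a a a a a a a a A A   (applied A -> A A)
  Step 24: a a a a a a a a a a a A A  =>  a a a a a a a a a a a A A A   (applied A -> A A)
  Step 25: a a a a a a a a a a a A A A  =>  a a a a a a a a a a a A A A A   (applied A -> A A)
  Step 26: a a a a a a a a a a a A A A A  =>  a a a a a a a a a a a A A A A A   (applied A -> A A)
  Step 27: a a a a a a a a a a a A A A A A  =>  a a a a a a a a a a a a A A A A   (applied A -> a)
  Step 28: a a a a a a a a a a a a A A A A  =>  a a a a a a a a a a a a a A A A   (applied A -> a)
  Step 29: a a a a a a a a a a a a a A A A  =>  a a a a a a a a a a a a a A A A A   (applied A -> A A)
  Step 30: a a a a a a a a a a a a a A A A A  =>  a a a a a a a a a a a a a a A A A   (applied A -> a)
  Step 31: a a a a a a a a a a a a a a A A A  =>  a a a a a a a a a a a a a a a A A   (applied A -> a)
  Step 32: a a a a a a a a a a a a a a a A A  =>  a a a a a a a a a a a a a a a A A A   (applied A -> A A)
  Step 33: a a a a a a a a a a a a a a a A A A  =>  a a a a a a a a a a a a a a a A A A A   (applied A -> A A)
  Step 34: a a a a a a a a a a a a a a a A A A A  =>  a a a a a a a a a a a a a a a a A A A   (applied A -> a)
  Step 35: a a a a a a a a a a a a a a a a A A A  =>  a a a a a a a a a a a a a a a a a A A   (applied A -> a)
  Step 36: a a a a a a a a a a a a a a a a a A A  =>  a a a a a a a a a a a a a a a a a A A A   (applied A -> A A)
  Step 37: a a a a a a a a a a a a a a a a a A A A  =>  a a a a a a a a a a a a a a a a a a A A   (applied A -> a)
  Step 38: a a a a a a a a a a a a a a a a a a A A  =>  a a a a a a a a a a a a a a a a a a a A   (applied A -> a)
  Step 39: a a a a a a a a a a a a a a a a a a a A  =>  a a a a a a a a a a a a a a a a a a a A A   (applied A -> A A)
  Step 40: a a a a a a a a a a a a a a a a a a a A A  =>  a a a a a a a a a a a a a a a a a a a a A   (applied A -> a)
  Step 41: a a a a a a a a a a a a a a a a a a a a A  =>  a a a a a a a a a a a a a a a a a a a a a   (applied A -> a)
Final yield: a a a a a a a a a a a a a a a a a a a a a
Total rewrite steps: 41

41


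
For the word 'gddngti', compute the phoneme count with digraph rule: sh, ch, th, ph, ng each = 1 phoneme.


Parsing 'gddngti' greedily, digraphs first:
  'g' -> consonant phoneme (phonemes so far: 1)
  'd' -> consonant phoneme (phonemes so far: 2)
  'd' -> consonant phoneme (phonemes so far: 3)
  'ng' -> digraph (1 consonant phoneme) (phonemes so far: 4)
  't' -> consonant phoneme (phonemes so far: 5)
  'i' -> vowel phoneme (phonemes so far: 6)
Total phonemes: 6

6


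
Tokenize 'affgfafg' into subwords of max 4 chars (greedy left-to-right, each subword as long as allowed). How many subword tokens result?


'affgfafg' has 8 characters.
Chunking with max size 4:
  Chunk 1: 'affg' (positions 0-3)
  Chunk 2: 'fafg' (positions 4-7)
Total chunks: ceil(8 / 4) = 2

2


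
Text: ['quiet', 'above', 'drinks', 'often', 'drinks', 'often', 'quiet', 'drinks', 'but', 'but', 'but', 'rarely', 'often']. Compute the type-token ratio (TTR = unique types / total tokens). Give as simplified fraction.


Tokens: 13
Unique types: ('above', 'but', 'drinks', 'often', 'quiet', 'rarely') = 6
TTR = 6/13
Already in lowest terms.

6/13


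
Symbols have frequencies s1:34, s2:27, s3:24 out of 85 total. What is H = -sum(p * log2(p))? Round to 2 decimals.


Computing entropy H = -sum(p_i * log2(p_i)):
  s1: p = 34/85 = 0.4000, -p*log2(p) = 0.5288
  s2: p = 27/85 = 0.3176, -p*log2(p) = 0.5255
  s3: p = 24/85 = 0.2824, -p*log2(p) = 0.5151
H = sum of terms = 1.5694
Rounded to 2 decimals: 1.57

1.57


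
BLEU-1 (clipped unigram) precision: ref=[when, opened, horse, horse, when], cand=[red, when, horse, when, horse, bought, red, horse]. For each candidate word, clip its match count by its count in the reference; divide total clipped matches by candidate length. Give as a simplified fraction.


Reference word counts: {'horse': 2, 'opened': 1, 'when': 2}
Checking each candidate word (with clipping):
  'red' -> not in reference -> no match (matches: 0)
  'when' -> in reference (ref count 2, used 1/2) -> match (matches: 1)
  'horse' -> in reference (ref count 2, used 1/2) -> match (matches: 2)
  'when' -> in reference (ref count 2, used 2/2) -> match (matches: 3)
  'horse' -> in reference (ref count 2, used 2/2) -> match (matches: 4)
  'bought' -> not in reference -> no match (matches: 4)
  'red' -> not in reference -> no match (matches: 4)
  'horse' -> ref count 2 already used up (2/2) -> clipped, no match (matches: 4)
Clipped matches: 4, Candidate length: 8
Precision = 4/8 = 1/2

1/2


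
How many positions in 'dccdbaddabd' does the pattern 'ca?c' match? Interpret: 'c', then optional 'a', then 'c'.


Pattern: ca?c means 'c', then optional 'a', then 'c'.
Scanning 'dccdbaddabd' position-by-position:
  Pos 0: window 'dcc' -> no
  Pos 1: window 'ccd' -> MATCH
  Pos 2: window 'cdb' -> no
  Pos 3: window 'dba' -> no
  Pos 4: window 'bad' -> no
  Pos 5: window 'add' -> no
  Pos 6: window 'dda' -> no
  Pos 7: window 'dab' -> no
  Pos 8: window 'abd' -> no
  Pos 9: window 'bd' -> no
  Pos 10: window 'd' -> no
Total matches: 1

1


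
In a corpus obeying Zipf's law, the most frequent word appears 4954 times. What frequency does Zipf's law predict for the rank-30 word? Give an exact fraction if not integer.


Zipf's law: freq(rank) = f1 / rank
f1 = 4954, rank = 30
freq = 4954 / 30
GCD(4954, 30) = 2
Simplified: 2477/15

2477/15


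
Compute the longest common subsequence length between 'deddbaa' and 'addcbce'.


DP table for LCS of 'deddbaa' and 'addcbce':
       a  d  d  c  b  c  e
    0  0  0  0  0  0  0  0
  d 0  0  1  1  1  1  1  1
  e 0  0  1  1  1  1  1  2
  d 0  0  1  2  2  2  2  2
  d 0  0  1  2  2  2  2  2
  b 0  0  1  2  2  3  3  3
  a 0  1  1  2  2  3  3  3
  a 0  1  1  2  2  3  3  3
LCS: 'ddb'
LCS length = 3

3


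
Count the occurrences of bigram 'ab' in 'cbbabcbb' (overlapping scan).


Scanning 'cbbabcbb' for bigram 'ab':
  Position 0: 'cb' -> no
  Position 1: 'bb' -> no
  Position 2: 'ba' -> no
  Position 3: 'ab' -> MATCH
  Position 4: 'bc' -> no
  Position 5: 'cb' -> no
  Position 6: 'bb' -> no
Total matches: 1

1


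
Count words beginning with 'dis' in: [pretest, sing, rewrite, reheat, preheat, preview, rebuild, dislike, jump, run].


Checking each word for prefix 'dis':
  'pretest' -> no (count: 0)
  'sing' -> no (count: 0)
  'rewrite' -> no (count: 0)
  'reheat' -> no (count: 0)
  'preheat' -> no (count: 0)
  'preview' -> no (count: 0)
  'rebuild' -> no (count: 0)
  'dislike' -> YES, starts with 'dis' (count: 1)
  'jump' -> no (count: 1)
  'run' -> no (count: 1)
Total with prefix 'dis': 1

1


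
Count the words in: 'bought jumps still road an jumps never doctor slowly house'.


Counting words by splitting on spaces:
  Word 1: 'bought'
  Word 2: 'jumps'
  Word 3: 'still'
  Word 4: 'road'
  Word 5: 'an'
  Word 6: 'jumps'
  Word 7: 'never'
  Word 8: 'doctor'
  Word 9: 'slowly'
  Word 10: 'house'
Total words: 10

10


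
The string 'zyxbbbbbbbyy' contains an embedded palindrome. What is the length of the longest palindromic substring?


Scanning 'zyxbbbbbbbyy' for palindromic substrings.
Substring at positions 3-9: 'bbbbbbb'.
Check: reverse('bbbbbbb') = 'bbbbbbb' -> palindrome confirmed.
Neighbouring characters ('x' / 'y') break symmetry, so it cannot extend further.
No longer palindromic substring exists; longest length = 7

7


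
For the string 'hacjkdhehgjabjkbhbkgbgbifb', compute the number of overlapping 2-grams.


String 'hacjkdhehgjabjkbhbkgbgbifb' has length L = 26.
Number of overlapping n-grams = L - n + 1
Substituting: 26 - 2 + 1 = 25

25


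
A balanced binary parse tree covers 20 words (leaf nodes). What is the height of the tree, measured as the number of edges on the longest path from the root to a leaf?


In a balanced binary tree with n leaves the deepest leaf is ceil(log2(n)) edges below the root.
log2(20) = 4.3219
ceil(4.3219) = 5
height (edges) = 5

5


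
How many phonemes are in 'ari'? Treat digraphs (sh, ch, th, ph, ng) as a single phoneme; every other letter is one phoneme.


Parsing 'ari' greedily, digraphs first:
  'a' -> vowel phoneme (phonemes so far: 1)
  'r' -> consonant phoneme (phonemes so far: 2)
  'i' -> vowel phoneme (phonemes so far: 3)
Total phonemes: 3

3


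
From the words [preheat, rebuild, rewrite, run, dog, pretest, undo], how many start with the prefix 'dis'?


Checking each word for prefix 'dis':
  'preheat' -> no (count: 0)
  'rebuild' -> no (count: 0)
  'rewrite' -> no (count: 0)
  'run' -> no (count: 0)
  'dog' -> no (count: 0)
  'pretest' -> no (count: 0)
  'undo' -> no (count: 0)
Total with prefix 'dis': 0

0


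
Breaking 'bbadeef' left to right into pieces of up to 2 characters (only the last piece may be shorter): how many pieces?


'bbadeef' has 7 characters.
Chunking with max size 2:
  Chunk 1: 'bb' (positions 0-1)
  Chunk 2: 'ad' (positions 2-3)
  Chunk 3: 'ee' (positions 4-5)
  Chunk 4: 'f' (positions 6-6)
Total chunks: ceil(7 / 2) = 4

4


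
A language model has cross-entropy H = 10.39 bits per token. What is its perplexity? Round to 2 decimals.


Perplexity formula: PP = 2^H
H = 10.39
PP = 2^10.39
Decompose: 2^10.39 = 2^10 * 2^0.39
2^10 = 1024, 2^0.39 ~ 1.3103934
PP ~ 1024 * 1.3103934 = 1341.8428416
Rounded to 2 decimals: 1341.84

1341.84


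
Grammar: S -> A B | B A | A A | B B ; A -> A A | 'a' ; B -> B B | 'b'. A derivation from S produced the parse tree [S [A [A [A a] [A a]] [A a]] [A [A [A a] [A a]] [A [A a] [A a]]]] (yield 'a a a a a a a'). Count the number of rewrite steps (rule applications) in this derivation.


Every bracketed nonterminal node [X ...] in the tree is produced by exactly one rule application.
Reading the tree off as a leftmost derivation:
  Step 1: S  =>  A A   (applied S -> A A)
  Step 2: A A  =>  A A A   (applied A -> A A)
  Step 3: A A A  =>  A A A A   (applied A -> A A)
  Step 4: A A A A  =>  a A A A   (applied A -> a)
  Step 5: a A A A  =>  a a A A   (applied A -> a)
  Step 6: a a A A  =>  a a a A   (applied A -> a)
  Step 7: a a a A  =>  a a a A A   (applied A -> A A)
  Step 8: a a a A A  =>  a a a A A A   (applied A -> A A)
  Step 9: a a a A A A  =>  a a a a A A   (applied A -> a)
  Step 10: a a a a A A  =>  a a a a a A   (applied A -> a)
  Step 11: a a a a a A  =>  a a a a a A A   (applied A -> A A)
  Step 12: a a a a a A A  =>  a a a a a a A   (applied A -> a)
  Step 13: a a a a a a A  =>  a a a a a a a   (applied A -> a)
Final yield: a a a a a a a
Total rewrite steps: 13

13


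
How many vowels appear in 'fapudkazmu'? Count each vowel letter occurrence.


Scanning each character of 'fapudkazmu':
  Position 1: 'f' -> consonant (running count: 0)
  Position 2: 'a' -> vowel (running count: 1)
  Position 3: 'p' -> consonant (running count: 1)
  Position 4: 'u' -> vowel (running count: 2)
  Position 5: 'd' -> consonant (running count: 2)
  Position 6: 'k' -> consonant (running count: 2)
  Position 7: 'a' -> vowel (running count: 3)
  Position 8: 'z' -> consonant (running count: 3)
  Position 9: 'm' -> consonant (running count: 3)
  Position 10: 'u' -> vowel (running count: 4)
Total vowels: 4

4


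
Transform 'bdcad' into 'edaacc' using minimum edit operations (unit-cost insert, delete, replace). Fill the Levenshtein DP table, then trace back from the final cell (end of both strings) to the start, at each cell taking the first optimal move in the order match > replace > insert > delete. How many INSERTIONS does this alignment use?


Edit distance = 4. Backtracking from cell (5, 6) with preference match > replace > insert > delete,
then listing the resulting alignment 'bdcad' -> 'edaacc' left to right:
  Step 1: replace b->e
  Step 2: keep 'd'
  Step 3: replace c->a
  Step 4: keep 'a'
  Step 5: insert 'c' [insertion #1]
  Step 6: replace d->c
Total insertions: 1

1


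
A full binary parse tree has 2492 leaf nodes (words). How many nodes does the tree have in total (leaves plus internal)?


Leaf nodes (terminals): 2492
Internal nodes = n - 1 = 2492 - 1 = 2491
Total = leaves + internal = 2492 + 2491 = 4983

4983


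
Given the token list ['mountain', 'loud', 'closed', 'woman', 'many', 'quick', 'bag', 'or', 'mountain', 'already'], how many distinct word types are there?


Listing all tokens and tracking unique types:
  Token 1: 'mountain' -> NEW (unique so far: 1)
  Token 2: 'loud' -> NEW (unique so far: 2)
  Token 3: 'closed' -> NEW (unique so far: 3)
  Token 4: 'woman' -> NEW (unique so far: 4)
  Token 5: 'many' -> NEW (unique so far: 5)
  Token 6: 'quick' -> NEW (unique so far: 6)
  Token 7: 'bag' -> NEW (unique so far: 7)
  Token 8: 'or' -> NEW (unique so far: 8)
  Token 9: 'mountain' -> duplicate (unique so far: 8)
  Token 10: 'already' -> NEW (unique so far: 9)
Unique types: ('already', 'bag', 'closed', 'loud', 'many', 'mountain', 'or', 'quick', 'woman')
Vocabulary size: 9

9


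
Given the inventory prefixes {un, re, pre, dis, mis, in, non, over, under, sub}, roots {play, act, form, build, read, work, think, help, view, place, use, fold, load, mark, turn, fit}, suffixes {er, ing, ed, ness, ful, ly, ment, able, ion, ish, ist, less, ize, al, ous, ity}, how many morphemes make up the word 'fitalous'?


Segmenting 'fitalous' against the inventory:
  'fit' -> root (morpheme 1)
  'al' -> suffix (morpheme 2)
  'ous' -> suffix (morpheme 3)
Total morphemes: 3

3


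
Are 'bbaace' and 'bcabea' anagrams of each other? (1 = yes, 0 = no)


Sort characters of 'bbaace': 'aabbce'
Sort characters of 'bcabea': 'aabbce'
Sorted forms match -> they ARE anagrams
Result: 1

1


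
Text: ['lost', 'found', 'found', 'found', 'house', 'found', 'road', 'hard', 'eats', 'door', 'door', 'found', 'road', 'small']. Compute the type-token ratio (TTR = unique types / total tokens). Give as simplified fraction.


Tokens: 14
Unique types: ('door', 'eats', 'found', 'hard', 'house', 'lost', 'road', 'small') = 8
TTR = 8/14
Simplify: divide both by 2 -> 4/7
TTR = 4/7

4/7


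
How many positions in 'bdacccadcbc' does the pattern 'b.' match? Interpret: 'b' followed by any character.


Pattern: b. means 'b' followed by any character.
Scanning 'bdacccadcbc' position-by-position:
  Pos 0: window 'bd' -> MATCH
  Pos 1: window 'da' -> no
  Pos 2: window 'ac' -> no
  Pos 3: window 'cc' -> no
  Pos 4: window 'cc' -> no
  Pos 5: window 'ca' -> no
  Pos 6: window 'ad' -> no
  Pos 7: window 'dc' -> no
  Pos 8: window 'cb' -> no
  Pos 9: window 'bc' -> MATCH
  Pos 10: window 'c' -> no
Total matches: 2

2


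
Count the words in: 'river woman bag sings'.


Counting words by splitting on spaces:
  Word 1: 'river'
  Word 2: 'woman'
  Word 3: 'bag'
  Word 4: 'sings'
Total words: 4

4


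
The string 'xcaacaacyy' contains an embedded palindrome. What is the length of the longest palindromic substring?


Scanning 'xcaacaacyy' for palindromic substrings.
Substring at positions 1-7: 'caacaac'.
Check: reverse('caacaac') = 'caacaac' -> palindrome confirmed.
Neighbouring characters ('x' / 'y') break symmetry, so it cannot extend further.
No longer palindromic substring exists; longest length = 7

7


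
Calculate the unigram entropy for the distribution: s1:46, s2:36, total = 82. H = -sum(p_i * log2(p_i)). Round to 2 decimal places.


Computing entropy H = -sum(p_i * log2(p_i)):
  s1: p = 46/82 = 0.5610, -p*log2(p) = 0.4678
  s2: p = 36/82 = 0.4390, -p*log2(p) = 0.5214
H = sum of terms = 0.9892
Rounded to 2 decimals: 0.99

0.99


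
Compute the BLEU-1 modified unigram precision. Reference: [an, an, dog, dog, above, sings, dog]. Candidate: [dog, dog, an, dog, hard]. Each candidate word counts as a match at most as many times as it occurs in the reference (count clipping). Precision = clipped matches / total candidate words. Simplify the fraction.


Reference word counts: {'above': 1, 'an': 2, 'dog': 3, 'sings': 1}
Checking each candidate word (with clipping):
  'dog' -> in reference (ref count 3, used 1/3) -> match (matches: 1)
  'dog' -> in reference (ref count 3, used 2/3) -> match (matches: 2)
  'an' -> in reference (ref count 2, used 1/2) -> match (matches: 3)
  'dog' -> in reference (ref count 3, used 3/3) -> match (matches: 4)
  'hard' -> not in reference -> no match (matches: 4)
Clipped matches: 4, Candidate length: 5
Precision = 4/5

4/5


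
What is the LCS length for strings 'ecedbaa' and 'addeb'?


DP table for LCS of 'ecedbaa' and 'addeb':
       a  d  d  e  b
    0  0  0  0  0  0
  e 0  0  0  0  1  1
  c 0  0  0  0  1  1
  e 0  0  0  0  1  1
  d 0  0  1  1  1  1
  b 0  0  1  1  1  2
  a 0  1  1  1  1  2
  a 0  1  1  1  1  2
LCS: 'eb'
LCS length = 2

2


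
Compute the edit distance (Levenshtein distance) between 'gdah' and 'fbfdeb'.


Building DP table for s1='gdah' (len 4) and s2='fbfdeb' (len 6):
       f  b  f  d  e  b
    0  1  2  3  4  5  6
  g 1  1  2  3  4  5  6
  d 2  2  2  3  3  4  5
  a 3  3  3  3  4  4  5
  h 4  4  4  4  4  5  5
Edit distance = dp[4][6] = 5

5


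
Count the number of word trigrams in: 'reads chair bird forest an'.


Word trigrams from [5] words:
  Trigram 1: (reads chair bird)
  Trigram 2: (chair bird forest)
  Trigram 3: (bird forest an)
Total word trigrams: 5 - 2 = 3

3


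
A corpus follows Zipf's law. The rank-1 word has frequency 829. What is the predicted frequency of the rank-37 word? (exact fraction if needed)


Zipf's law: freq(rank) = f1 / rank
f1 = 829, rank = 37
freq = 829 / 37
GCD(829, 37) = 1
Simplified: 829/37

829/37


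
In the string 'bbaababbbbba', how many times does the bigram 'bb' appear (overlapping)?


Scanning 'bbaababbbbba' for bigram 'bb':
  Position 0: 'bb' -> MATCH
  Position 1: 'ba' -> no
  Position 2: 'aa' -> no
  Position 3: 'ab' -> no
  Position 4: 'ba' -> no
  Position 5: 'ab' -> no
  Position 6: 'bb' -> MATCH
  Position 7: 'bb' -> MATCH
  Position 8: 'bb' -> MATCH
  Position 9: 'bb' -> MATCH
  Position 10: 'ba' -> no
Total matches: 5

5


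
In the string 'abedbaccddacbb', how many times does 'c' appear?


Scanning 'abedbaccddacbb' for 'c':
  Position 6: 'c' -> MATCH (count: 1)
  Position 7: 'c' -> MATCH (count: 2)
  Position 11: 'c' -> MATCH (count: 3)
Total occurrences of 'c': 3

3


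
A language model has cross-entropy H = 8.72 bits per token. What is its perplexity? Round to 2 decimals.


Perplexity formula: PP = 2^H
H = 8.72
PP = 2^8.72
Decompose: 2^8.72 = 2^8 * 2^0.72
2^8 = 256, 2^0.72 ~ 1.6471820
PP ~ 256 * 1.6471820 = 421.6785920
Rounded to 2 decimals: 421.68

421.68


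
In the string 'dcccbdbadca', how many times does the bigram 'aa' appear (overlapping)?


Scanning 'dcccbdbadca' for bigram 'aa':
  Position 0: 'dc' -> no
  Position 1: 'cc' -> no
  Position 2: 'cc' -> no
  Position 3: 'cb' -> no
  Position 4: 'bd' -> no
  Position 5: 'db' -> no
  Position 6: 'ba' -> no
  Position 7: 'ad' -> no
  Position 8: 'dc' -> no
  Position 9: 'ca' -> no
Total matches: 0

0


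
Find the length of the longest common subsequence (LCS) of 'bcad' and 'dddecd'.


DP table for LCS of 'bcad' and 'dddecd':
       d  d  d  e  c  d
    0  0  0  0  0  0  0
  b 0  0  0  0  0  0  0
  c 0  0  0  0  0  1  1
  a 0  0  0  0  0  1  1
  d 0  1  1  1  1  1  2
LCS: 'cd'
LCS length = 2

2


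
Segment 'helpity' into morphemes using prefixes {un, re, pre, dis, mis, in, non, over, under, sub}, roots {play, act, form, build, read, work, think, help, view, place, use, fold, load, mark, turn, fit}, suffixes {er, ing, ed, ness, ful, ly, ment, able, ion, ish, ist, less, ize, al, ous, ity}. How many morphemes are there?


Segmenting 'helpity' against the inventory:
  'help' -> root (morpheme 1)
  'ity' -> suffix (morpheme 2)
Total morphemes: 2

2


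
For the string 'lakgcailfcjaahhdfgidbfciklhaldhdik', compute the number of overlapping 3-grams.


String 'lakgcailfcjaahhdfgidbfciklhaldhdik' has length L = 34.
Number of overlapping n-grams = L - n + 1
Substituting: 34 - 3 + 1 = 32

32


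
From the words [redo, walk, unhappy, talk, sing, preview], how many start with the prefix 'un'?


Checking each word for prefix 'un':
  'redo' -> no (count: 0)
  'walk' -> no (count: 0)
  'unhappy' -> YES, starts with 'un' (count: 1)
  'talk' -> no (count: 1)
  'sing' -> no (count: 1)
  'preview' -> no (count: 1)
Total with prefix 'un': 1

1


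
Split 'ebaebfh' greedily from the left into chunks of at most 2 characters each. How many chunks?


'ebaebfh' has 7 characters.
Chunking with max size 2:
  Chunk 1: 'eb' (positions 0-1)
  Chunk 2: 'ae' (positions 2-3)
  Chunk 3: 'bf' (positions 4-5)
  Chunk 4: 'h' (positions 6-6)
Total chunks: ceil(7 / 2) = 4

4


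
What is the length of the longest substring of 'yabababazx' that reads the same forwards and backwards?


Scanning 'yabababazx' for palindromic substrings.
Substring at positions 1-7: 'abababa'.
Check: reverse('abababa') = 'abababa' -> palindrome confirmed.
Neighbouring characters ('y' / 'z') break symmetry, so it cannot extend further.
No longer palindromic substring exists; longest length = 7

7


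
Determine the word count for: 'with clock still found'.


Counting words by splitting on spaces:
  Word 1: 'with'
  Word 2: 'clock'
  Word 3: 'still'
  Word 4: 'found'
Total words: 4

4


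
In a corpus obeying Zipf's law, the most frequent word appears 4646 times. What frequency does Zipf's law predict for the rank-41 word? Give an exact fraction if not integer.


Zipf's law: freq(rank) = f1 / rank
f1 = 4646, rank = 41
freq = 4646 / 41
GCD(4646, 41) = 1
Simplified: 4646/41

4646/41


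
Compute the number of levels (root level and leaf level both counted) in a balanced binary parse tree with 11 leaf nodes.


In a balanced binary tree with n leaves the deepest leaf is ceil(log2(n)) edges below the root,
so counting node levels inclusive of root and leaves gives ceil(log2(n)) + 1 levels.
log2(11) = 3.4594
ceil(3.4594) = 4
levels = 4 + 1 = 5

5


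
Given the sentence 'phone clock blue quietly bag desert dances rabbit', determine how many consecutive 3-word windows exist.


Word trigrams from [8] words:
  Trigram 1: (phone clock blue)
  Trigram 2: (clock blue quietly)
  Trigram 3: (blue quietly bag)
  Trigram 4: (quietly bag desert)
  Trigram 5: (bag desert dances)
  Trigram 6: (desert dances rabbit)
Total word trigrams: 8 - 2 = 6

6


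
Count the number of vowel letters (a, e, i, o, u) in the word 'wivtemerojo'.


Scanning each character of 'wivtemerojo':
  Position 1: 'w' -> consonant (running count: 0)
  Position 2: 'i' -> vowel (running count: 1)
  Position 3: 'v' -> consonant (running count: 1)
  Position 4: 't' -> consonant (running count: 1)
  Position 5: 'e' -> vowel (running count: 2)
  Position 6: 'm' -> consonant (running count: 2)
  Position 7: 'e' -> vowel (running count: 3)
  Position 8: 'r' -> consonant (running count: 3)
  Position 9: 'o' -> vowel (running count: 4)
  Position 10: 'j' -> consonant (running count: 4)
  Position 11: 'o' -> vowel (running count: 5)
Total vowels: 5

5


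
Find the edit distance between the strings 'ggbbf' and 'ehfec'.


Building DP table for s1='ggbbf' (len 5) and s2='ehfec' (len 5):
       e  h  f  e  c
    0  1  2  3  4  5
  g 1  1  2  3  4  5
  g 2  2  2  3  4  5
  b 3  3  3  3  4  5
  b 4  4  4  4  4  5
  f 5  5  5  4  5  5
Edit distance = dp[5][5] = 5

5


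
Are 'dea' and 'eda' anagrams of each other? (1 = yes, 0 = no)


Sort characters of 'dea': 'ade'
Sort characters of 'eda': 'ade'
Sorted forms match -> they ARE anagrams
Result: 1

1


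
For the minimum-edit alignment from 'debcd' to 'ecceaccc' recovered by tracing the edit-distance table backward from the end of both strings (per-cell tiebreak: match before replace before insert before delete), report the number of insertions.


Edit distance = 6. Backtracking from cell (5, 8) with preference match > replace > insert > delete,
then listing the resulting alignment 'debcd' -> 'ecceaccc' left to right:
  Step 1: insert 'e' [insertion #1]
  Step 2: insert 'c' [insertion #2]
  Step 3: replace d->c
  Step 4: keep 'e'
  Step 5: insert 'a' [insertion #3]
  Step 6: replace b->c
  Step 7: keep 'c'
  Step 8: replace d->c
Total insertions: 3

3


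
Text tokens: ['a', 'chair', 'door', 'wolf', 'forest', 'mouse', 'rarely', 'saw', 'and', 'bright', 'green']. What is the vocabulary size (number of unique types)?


Listing all tokens and tracking unique types:
  Token 1: 'a' -> NEW (unique so far: 1)
  Token 2: 'chair' -> NEW (unique so far: 2)
  Token 3: 'door' -> NEW (unique so far: 3)
  Token 4: 'wolf' -> NEW (unique so far: 4)
  Token 5: 'forest' -> NEW (unique so far: 5)
  Token 6: 'mouse' -> NEW (unique so far: 6)
  Token 7: 'rarely' -> NEW (unique so far: 7)
  Token 8: 'saw' -> NEW (unique so far: 8)
  Token 9: 'and' -> NEW (unique so far: 9)
  Token 10: 'bright' -> NEW (unique so far: 10)
  Token 11: 'green' -> NEW (unique so far: 11)
Unique types: ('a', 'and', 'bright', 'chair', 'door', 'forest', 'green', 'mouse', 'rarely', 'saw', 'wolf')
Vocabulary size: 11

11


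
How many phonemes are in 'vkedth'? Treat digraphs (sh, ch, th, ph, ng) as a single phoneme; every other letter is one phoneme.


Parsing 'vkedth' greedily, digraphs first:
  'v' -> consonant phoneme (phonemes so far: 1)
  'k' -> consonant phoneme (phonemes so far: 2)
  'e' -> vowel phoneme (phonemes so far: 3)
  'd' -> consonant phoneme (phonemes so far: 4)
  'th' -> digraph (1 consonant phoneme) (phonemes so far: 5)
Total phonemes: 5

5


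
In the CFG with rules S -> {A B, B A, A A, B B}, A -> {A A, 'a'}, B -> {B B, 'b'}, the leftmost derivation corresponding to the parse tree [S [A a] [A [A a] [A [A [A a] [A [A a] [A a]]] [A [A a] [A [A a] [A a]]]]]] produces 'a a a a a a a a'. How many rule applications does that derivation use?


Every bracketed nonterminal node [X ...] in the tree is produced by exactly one rule application.
Reading the tree off as a leftmost derivation:
  Step 1: S  =>  A A   (applied S -> A A)
  Step 2: A A  =>  a A   (applied A -> a)
  Step 3: a A  =>  a A A   (applied A -> A A)
  Step 4: a A A  =>  a a A   (applied A -> a)
  Step 5: a a A  =>  a a A A   (applied A -> A A)
  Step 6: a a A A  =>  a a A A A   (applied A -> A A)
  Step 7: a a A A A  =>  a a a A A   (applied A -> a)
  Step 8: a a a A A  =>  a a a A A A   (applied A -> A A)
  Step 9: a a a A A A  =>  a a a a A A   (applied A -> a)
  Step 10: a a a a A A  =>  a a a a a A   (applied A -> a)
  Step 11: a a a a a A  =>  a a a a a A A   (applied A -> A A)
  Step 12: a a a a a A A  =>  a a a a a a A   (applied A -> a)
  Step 13: a a a a a a A  =>  a a a a a a A A   (applied A -> A A)
  Step 14: a a a a a a A A  =>  a a a a a a a A   (applied A -> a)
  Step 15: a a a a a a a A  =>  a a a a a a a a   (applied A -> a)
Final yield: a a a a a a a a
Total rewrite steps: 15

15


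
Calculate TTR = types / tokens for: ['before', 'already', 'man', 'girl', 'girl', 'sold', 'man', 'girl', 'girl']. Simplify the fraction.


Tokens: 9
Unique types: ('already', 'before', 'girl', 'man', 'sold') = 5
TTR = 5/9
Already in lowest terms.

5/9


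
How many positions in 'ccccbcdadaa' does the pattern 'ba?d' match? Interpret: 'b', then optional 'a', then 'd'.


Pattern: ba?d means 'b', then optional 'a', then 'd'.
Scanning 'ccccbcdadaa' position-by-position:
  Pos 0: window 'ccc' -> no
  Pos 1: window 'ccc' -> no
  Pos 2: window 'ccb' -> no
  Pos 3: window 'cbc' -> no
  Pos 4: window 'bcd' -> no
  Pos 5: window 'cda' -> no
  Pos 6: window 'dad' -> no
  Pos 7: window 'ada' -> no
  Pos 8: window 'daa' -> no
  Pos 9: window 'aa' -> no
  Pos 10: window 'a' -> no
Total matches: 0

0
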